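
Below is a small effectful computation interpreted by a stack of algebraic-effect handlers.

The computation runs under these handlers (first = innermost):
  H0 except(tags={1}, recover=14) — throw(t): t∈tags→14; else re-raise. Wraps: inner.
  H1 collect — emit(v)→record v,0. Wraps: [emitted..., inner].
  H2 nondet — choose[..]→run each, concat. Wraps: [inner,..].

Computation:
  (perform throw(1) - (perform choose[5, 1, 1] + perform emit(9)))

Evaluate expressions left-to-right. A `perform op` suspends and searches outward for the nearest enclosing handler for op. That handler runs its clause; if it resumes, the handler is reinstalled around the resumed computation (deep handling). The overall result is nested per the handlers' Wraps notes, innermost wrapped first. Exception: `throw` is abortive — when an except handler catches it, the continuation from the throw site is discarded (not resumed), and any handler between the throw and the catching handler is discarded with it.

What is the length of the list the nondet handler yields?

Answer: 1

Working:
throw(1) @ H0 caught ⇒ 14
H1 returns [14]
H2 returns [[14]]
= [[14]]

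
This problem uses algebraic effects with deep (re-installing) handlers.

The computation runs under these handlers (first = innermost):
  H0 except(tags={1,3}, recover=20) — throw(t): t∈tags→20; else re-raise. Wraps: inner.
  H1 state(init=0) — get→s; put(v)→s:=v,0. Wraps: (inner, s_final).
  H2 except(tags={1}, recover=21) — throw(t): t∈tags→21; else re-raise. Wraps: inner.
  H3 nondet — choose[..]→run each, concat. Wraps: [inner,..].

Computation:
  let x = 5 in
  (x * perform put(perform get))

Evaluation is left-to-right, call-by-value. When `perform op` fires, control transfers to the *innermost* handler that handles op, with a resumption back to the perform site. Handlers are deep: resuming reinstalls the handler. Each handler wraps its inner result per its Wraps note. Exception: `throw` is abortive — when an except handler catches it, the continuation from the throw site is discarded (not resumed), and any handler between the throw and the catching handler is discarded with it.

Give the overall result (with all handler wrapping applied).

Evaluation trace:
get @ H1 ⇒ 0
put(0) @ H1 ⇒ s:=0
H0 returns 0
H1 returns (0, 0)
H2 returns (0, 0)
H3 returns [(0, 0)]
= [(0, 0)]

Answer: [(0, 0)]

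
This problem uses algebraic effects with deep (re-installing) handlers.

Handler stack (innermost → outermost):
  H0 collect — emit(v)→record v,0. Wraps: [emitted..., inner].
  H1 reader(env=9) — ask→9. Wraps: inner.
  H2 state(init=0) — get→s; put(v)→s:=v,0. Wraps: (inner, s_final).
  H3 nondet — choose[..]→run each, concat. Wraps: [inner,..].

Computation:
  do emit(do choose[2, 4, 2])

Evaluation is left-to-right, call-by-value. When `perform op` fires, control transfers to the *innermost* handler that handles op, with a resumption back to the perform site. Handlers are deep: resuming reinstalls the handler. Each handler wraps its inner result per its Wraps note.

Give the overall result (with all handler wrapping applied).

Step-by-step:
choose[2, 4, 2] @ H3
  branch[0] choose=2:
    emit(2) @ H0 ⇒ out+=2
    H0 returns [2, 0]
    H1 returns [2, 0]
    H2 returns ([2, 0], 0)
    H3 returns [([2, 0], 0)]
  branch[1] choose=4:
    emit(4) @ H0 ⇒ out+=4
    H0 returns [4, 0]
    H1 returns [4, 0]
    H2 returns ([4, 0], 0)
    H3 returns [([4, 0], 0)]
  branch[2] choose=2:
    emit(2) @ H0 ⇒ out+=2
    H0 returns [2, 0]
    H1 returns [2, 0]
    H2 returns ([2, 0], 0)
    H3 returns [([2, 0], 0)]
= [([2, 0], 0), ([4, 0], 0), ([2, 0], 0)]

Answer: [([2, 0], 0), ([4, 0], 0), ([2, 0], 0)]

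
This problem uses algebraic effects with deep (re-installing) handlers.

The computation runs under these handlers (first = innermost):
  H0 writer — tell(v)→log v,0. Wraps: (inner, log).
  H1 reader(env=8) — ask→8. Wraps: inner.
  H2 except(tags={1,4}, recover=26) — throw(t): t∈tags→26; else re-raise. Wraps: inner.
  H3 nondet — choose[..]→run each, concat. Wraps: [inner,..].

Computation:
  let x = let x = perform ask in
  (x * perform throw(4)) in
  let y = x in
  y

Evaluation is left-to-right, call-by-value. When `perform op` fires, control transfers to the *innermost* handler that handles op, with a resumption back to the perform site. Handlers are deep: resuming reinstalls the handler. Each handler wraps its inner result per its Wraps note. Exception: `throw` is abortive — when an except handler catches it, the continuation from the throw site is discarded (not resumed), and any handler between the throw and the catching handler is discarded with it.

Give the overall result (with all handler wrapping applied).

Working:
ask @ H1 ⇒ 8
throw(4) @ H2 caught ⇒ 26
H3 returns [26]
= [26]

Answer: [26]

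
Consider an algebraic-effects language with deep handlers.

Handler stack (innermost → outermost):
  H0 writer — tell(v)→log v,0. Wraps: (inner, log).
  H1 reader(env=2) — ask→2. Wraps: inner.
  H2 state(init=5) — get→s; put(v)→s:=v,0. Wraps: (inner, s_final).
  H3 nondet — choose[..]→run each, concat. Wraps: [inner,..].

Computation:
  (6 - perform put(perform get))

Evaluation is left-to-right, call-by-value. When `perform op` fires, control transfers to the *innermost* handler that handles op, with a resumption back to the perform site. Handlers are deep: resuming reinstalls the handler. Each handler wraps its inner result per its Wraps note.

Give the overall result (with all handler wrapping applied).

Answer: [((6, ()), 5)]

Step-by-step:
get @ H2 ⇒ 5
put(5) @ H2 ⇒ s:=5
H0 returns (6, ())
H1 returns (6, ())
H2 returns ((6, ()), 5)
H3 returns [((6, ()), 5)]
= [((6, ()), 5)]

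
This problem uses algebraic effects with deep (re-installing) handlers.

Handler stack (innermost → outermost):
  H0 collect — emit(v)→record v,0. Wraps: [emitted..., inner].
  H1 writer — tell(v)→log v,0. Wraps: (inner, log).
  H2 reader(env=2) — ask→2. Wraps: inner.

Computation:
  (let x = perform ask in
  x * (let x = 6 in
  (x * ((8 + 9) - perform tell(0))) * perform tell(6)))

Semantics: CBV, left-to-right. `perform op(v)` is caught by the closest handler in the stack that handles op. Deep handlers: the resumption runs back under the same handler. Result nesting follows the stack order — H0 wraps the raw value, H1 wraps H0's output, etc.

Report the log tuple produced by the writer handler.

Answer: (0, 6)

Evaluation trace:
ask @ H2 ⇒ 2
tell(0) @ H1 ⇒ log+=0
tell(6) @ H1 ⇒ log+=6
H0 returns [0]
H1 returns ([0], (0, 6))
H2 returns ([0], (0, 6))
= ([0], (0, 6))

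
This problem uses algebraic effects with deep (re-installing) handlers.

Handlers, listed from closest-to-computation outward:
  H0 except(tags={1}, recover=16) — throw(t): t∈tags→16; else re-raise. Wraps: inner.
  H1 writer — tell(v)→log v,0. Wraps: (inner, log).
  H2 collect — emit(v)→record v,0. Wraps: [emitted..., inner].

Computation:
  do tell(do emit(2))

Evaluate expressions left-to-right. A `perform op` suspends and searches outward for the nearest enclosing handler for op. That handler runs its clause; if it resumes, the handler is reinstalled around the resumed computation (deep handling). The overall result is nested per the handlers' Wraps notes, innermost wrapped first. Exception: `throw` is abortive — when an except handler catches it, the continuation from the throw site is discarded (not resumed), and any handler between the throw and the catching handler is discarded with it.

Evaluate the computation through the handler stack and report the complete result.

Evaluation trace:
emit(2) @ H2 ⇒ out+=2
tell(0) @ H1 ⇒ log+=0
H0 returns 0
H1 returns (0, (0))
H2 returns [2, (0, (0))]
= [2, (0, (0))]

Answer: [2, (0, (0))]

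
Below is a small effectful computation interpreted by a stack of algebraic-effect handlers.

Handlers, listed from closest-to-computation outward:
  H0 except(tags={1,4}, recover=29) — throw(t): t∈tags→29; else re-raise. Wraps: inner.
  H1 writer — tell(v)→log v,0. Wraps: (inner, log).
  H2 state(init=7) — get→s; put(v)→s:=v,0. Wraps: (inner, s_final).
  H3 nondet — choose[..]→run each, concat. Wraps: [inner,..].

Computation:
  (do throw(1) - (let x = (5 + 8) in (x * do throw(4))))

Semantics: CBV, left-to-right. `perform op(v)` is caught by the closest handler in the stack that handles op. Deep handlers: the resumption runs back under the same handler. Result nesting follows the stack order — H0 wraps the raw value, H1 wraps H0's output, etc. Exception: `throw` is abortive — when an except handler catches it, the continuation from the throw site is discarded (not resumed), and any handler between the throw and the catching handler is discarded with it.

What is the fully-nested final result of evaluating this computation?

Answer: [((29, ()), 7)]

Step-by-step:
throw(1) @ H0 caught ⇒ 29
H1 returns (29, ())
H2 returns ((29, ()), 7)
H3 returns [((29, ()), 7)]
= [((29, ()), 7)]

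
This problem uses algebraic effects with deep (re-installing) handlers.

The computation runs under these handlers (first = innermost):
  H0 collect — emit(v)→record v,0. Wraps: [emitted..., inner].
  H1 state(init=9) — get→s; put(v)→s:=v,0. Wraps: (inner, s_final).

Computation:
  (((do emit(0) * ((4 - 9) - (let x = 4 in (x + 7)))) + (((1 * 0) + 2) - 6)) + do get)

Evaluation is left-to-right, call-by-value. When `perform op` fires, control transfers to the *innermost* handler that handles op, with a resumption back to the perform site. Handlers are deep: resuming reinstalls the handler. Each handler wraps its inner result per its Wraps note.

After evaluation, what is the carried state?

Step-by-step:
emit(0) @ H0 ⇒ out+=0
get @ H1 ⇒ 9
H0 returns [0, 5]
H1 returns ([0, 5], 9)
= ([0, 5], 9)

Answer: 9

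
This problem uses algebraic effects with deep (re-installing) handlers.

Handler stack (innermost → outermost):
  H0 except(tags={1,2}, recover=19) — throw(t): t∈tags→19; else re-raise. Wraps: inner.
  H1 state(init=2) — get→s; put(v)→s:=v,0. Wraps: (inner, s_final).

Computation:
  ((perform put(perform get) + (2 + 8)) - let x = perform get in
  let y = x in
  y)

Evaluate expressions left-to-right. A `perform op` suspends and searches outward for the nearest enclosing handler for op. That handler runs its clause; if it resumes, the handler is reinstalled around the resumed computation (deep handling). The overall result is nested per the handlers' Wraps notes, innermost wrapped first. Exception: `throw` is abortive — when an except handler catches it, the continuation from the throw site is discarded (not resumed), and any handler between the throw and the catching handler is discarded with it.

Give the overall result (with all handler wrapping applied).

Step-by-step:
get @ H1 ⇒ 2
put(2) @ H1 ⇒ s:=2
get @ H1 ⇒ 2
H0 returns 8
H1 returns (8, 2)
= (8, 2)

Answer: (8, 2)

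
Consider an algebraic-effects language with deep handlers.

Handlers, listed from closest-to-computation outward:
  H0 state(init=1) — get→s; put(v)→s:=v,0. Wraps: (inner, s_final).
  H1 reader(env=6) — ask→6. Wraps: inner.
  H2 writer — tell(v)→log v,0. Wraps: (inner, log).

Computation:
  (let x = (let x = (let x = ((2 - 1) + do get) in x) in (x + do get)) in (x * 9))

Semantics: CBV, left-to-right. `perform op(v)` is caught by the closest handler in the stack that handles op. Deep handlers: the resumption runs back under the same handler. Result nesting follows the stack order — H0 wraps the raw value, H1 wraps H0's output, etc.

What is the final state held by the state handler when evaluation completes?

Answer: 1

Evaluation trace:
get @ H0 ⇒ 1
get @ H0 ⇒ 1
H0 returns (27, 1)
H1 returns (27, 1)
H2 returns ((27, 1), ())
= ((27, 1), ())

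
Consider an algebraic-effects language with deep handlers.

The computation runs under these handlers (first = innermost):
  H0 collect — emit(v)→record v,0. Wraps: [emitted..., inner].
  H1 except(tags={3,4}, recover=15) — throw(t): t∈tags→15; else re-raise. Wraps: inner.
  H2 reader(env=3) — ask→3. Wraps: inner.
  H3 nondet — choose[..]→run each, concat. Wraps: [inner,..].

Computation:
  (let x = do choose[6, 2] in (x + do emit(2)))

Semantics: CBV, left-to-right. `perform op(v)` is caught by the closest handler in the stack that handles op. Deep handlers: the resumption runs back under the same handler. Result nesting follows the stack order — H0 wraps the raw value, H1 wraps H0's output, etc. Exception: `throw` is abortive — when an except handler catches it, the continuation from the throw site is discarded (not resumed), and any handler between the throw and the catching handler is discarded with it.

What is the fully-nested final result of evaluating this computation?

Evaluation trace:
choose[6, 2] @ H3
  branch[0] choose=6:
    emit(2) @ H0 ⇒ out+=2
    H0 returns [2, 6]
    H1 returns [2, 6]
    H2 returns [2, 6]
    H3 returns [[2, 6]]
  branch[1] choose=2:
    emit(2) @ H0 ⇒ out+=2
    H0 returns [2, 2]
    H1 returns [2, 2]
    H2 returns [2, 2]
    H3 returns [[2, 2]]
= [[2, 6], [2, 2]]

Answer: [[2, 6], [2, 2]]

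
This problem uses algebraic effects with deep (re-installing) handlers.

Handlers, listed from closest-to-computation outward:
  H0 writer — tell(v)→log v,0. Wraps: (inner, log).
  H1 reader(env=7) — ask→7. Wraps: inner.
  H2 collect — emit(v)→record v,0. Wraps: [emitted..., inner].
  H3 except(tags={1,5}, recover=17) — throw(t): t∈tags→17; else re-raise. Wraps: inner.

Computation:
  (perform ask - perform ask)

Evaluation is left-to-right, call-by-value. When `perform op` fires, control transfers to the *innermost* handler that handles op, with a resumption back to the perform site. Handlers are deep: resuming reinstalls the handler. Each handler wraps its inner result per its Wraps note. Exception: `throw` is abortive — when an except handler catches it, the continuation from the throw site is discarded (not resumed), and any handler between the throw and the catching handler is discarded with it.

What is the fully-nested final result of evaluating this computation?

Step-by-step:
ask @ H1 ⇒ 7
ask @ H1 ⇒ 7
H0 returns (0, ())
H1 returns (0, ())
H2 returns [(0, ())]
H3 returns [(0, ())]
= [(0, ())]

Answer: [(0, ())]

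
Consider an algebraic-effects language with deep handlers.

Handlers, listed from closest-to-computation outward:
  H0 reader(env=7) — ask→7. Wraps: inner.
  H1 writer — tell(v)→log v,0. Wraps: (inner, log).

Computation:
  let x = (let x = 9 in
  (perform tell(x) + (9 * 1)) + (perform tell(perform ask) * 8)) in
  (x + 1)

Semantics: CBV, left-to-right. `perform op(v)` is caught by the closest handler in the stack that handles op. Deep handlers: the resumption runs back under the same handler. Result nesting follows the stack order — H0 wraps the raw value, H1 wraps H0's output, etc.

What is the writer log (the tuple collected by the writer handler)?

Answer: (9, 7)

Step-by-step:
tell(9) @ H1 ⇒ log+=9
ask @ H0 ⇒ 7
tell(7) @ H1 ⇒ log+=7
H0 returns 10
H1 returns (10, (9, 7))
= (10, (9, 7))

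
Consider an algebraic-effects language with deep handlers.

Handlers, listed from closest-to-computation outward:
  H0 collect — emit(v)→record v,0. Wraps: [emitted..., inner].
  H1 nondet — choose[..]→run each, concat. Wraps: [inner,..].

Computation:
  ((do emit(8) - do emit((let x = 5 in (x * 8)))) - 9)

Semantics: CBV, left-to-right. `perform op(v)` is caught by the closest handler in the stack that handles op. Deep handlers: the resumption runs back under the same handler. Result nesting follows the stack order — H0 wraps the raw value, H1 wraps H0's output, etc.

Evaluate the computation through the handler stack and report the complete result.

Answer: [[8, 40, -9]]

Evaluation trace:
emit(8) @ H0 ⇒ out+=8
emit(40) @ H0 ⇒ out+=40
H0 returns [8, 40, -9]
H1 returns [[8, 40, -9]]
= [[8, 40, -9]]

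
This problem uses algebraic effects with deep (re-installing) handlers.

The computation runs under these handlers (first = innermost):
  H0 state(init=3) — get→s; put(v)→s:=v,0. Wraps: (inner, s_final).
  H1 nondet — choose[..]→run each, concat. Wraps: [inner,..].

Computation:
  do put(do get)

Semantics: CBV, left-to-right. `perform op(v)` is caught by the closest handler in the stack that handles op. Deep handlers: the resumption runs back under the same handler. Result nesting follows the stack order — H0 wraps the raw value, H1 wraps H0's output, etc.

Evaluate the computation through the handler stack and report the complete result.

Answer: [(0, 3)]

Working:
get @ H0 ⇒ 3
put(3) @ H0 ⇒ s:=3
H0 returns (0, 3)
H1 returns [(0, 3)]
= [(0, 3)]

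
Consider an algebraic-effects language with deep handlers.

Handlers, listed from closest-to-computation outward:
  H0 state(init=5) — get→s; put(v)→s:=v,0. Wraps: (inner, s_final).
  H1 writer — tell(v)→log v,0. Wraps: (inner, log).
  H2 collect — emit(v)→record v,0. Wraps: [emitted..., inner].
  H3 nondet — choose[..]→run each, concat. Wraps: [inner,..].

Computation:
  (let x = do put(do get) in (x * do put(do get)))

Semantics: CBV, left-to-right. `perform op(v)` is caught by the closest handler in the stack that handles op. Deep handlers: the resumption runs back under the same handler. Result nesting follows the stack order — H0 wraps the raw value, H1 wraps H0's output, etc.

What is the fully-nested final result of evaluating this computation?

Answer: [[((0, 5), ())]]

Evaluation trace:
get @ H0 ⇒ 5
put(5) @ H0 ⇒ s:=5
get @ H0 ⇒ 5
put(5) @ H0 ⇒ s:=5
H0 returns (0, 5)
H1 returns ((0, 5), ())
H2 returns [((0, 5), ())]
H3 returns [[((0, 5), ())]]
= [[((0, 5), ())]]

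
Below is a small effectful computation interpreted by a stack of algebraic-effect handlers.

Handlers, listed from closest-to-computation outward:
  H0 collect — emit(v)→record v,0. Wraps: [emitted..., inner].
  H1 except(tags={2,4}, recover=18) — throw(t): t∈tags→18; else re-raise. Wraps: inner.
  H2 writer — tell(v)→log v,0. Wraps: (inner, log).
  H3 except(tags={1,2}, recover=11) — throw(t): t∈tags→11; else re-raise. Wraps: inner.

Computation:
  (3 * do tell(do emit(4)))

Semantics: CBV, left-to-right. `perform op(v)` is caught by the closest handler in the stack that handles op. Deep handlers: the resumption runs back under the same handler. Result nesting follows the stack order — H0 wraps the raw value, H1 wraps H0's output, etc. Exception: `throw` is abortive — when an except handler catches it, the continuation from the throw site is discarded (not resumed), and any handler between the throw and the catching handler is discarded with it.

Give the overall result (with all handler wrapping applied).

Answer: ([4, 0], (0))

Working:
emit(4) @ H0 ⇒ out+=4
tell(0) @ H2 ⇒ log+=0
H0 returns [4, 0]
H1 returns [4, 0]
H2 returns ([4, 0], (0))
H3 returns ([4, 0], (0))
= ([4, 0], (0))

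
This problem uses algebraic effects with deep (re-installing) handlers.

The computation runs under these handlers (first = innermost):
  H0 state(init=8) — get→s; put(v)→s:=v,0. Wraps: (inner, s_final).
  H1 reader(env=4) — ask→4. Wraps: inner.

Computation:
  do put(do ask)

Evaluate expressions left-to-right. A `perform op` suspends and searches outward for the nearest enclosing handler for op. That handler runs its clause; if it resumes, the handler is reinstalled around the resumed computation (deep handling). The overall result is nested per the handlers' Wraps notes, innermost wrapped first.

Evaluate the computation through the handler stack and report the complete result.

Answer: (0, 4)

Evaluation trace:
ask @ H1 ⇒ 4
put(4) @ H0 ⇒ s:=4
H0 returns (0, 4)
H1 returns (0, 4)
= (0, 4)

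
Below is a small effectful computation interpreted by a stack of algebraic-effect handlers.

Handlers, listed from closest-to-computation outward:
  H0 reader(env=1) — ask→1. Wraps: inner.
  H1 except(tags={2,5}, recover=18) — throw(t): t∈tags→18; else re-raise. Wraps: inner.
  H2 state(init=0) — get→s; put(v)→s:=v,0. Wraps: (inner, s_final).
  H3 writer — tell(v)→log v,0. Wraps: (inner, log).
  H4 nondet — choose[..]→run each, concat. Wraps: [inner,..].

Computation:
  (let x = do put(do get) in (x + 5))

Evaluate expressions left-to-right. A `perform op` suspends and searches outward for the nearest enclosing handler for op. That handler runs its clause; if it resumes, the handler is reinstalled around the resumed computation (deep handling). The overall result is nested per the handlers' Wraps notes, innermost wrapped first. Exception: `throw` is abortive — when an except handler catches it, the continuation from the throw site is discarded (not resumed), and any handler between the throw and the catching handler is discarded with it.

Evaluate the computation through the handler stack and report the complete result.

Step-by-step:
get @ H2 ⇒ 0
put(0) @ H2 ⇒ s:=0
H0 returns 5
H1 returns 5
H2 returns (5, 0)
H3 returns ((5, 0), ())
H4 returns [((5, 0), ())]
= [((5, 0), ())]

Answer: [((5, 0), ())]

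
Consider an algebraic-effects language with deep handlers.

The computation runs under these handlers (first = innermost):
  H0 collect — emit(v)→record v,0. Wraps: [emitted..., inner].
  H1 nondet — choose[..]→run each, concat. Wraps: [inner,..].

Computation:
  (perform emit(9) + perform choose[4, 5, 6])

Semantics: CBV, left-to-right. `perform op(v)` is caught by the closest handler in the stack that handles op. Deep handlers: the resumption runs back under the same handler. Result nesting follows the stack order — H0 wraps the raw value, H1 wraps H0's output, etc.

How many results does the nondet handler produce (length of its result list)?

Step-by-step:
emit(9) @ H0 ⇒ out+=9
choose[4, 5, 6] @ H1
  branch[0] choose=4:
    H0 returns [9, 4]
    H1 returns [[9, 4]]
  branch[1] choose=5:
    H0 returns [9, 5]
    H1 returns [[9, 5]]
  branch[2] choose=6:
    H0 returns [9, 6]
    H1 returns [[9, 6]]
= [[9, 4], [9, 5], [9, 6]]

Answer: 3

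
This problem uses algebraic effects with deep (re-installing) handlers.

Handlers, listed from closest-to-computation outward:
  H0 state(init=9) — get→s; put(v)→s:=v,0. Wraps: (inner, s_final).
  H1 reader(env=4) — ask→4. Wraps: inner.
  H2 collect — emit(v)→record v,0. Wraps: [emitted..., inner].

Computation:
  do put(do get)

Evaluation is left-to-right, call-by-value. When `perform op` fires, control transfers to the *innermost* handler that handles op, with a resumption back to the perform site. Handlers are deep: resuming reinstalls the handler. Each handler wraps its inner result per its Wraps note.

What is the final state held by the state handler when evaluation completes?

Working:
get @ H0 ⇒ 9
put(9) @ H0 ⇒ s:=9
H0 returns (0, 9)
H1 returns (0, 9)
H2 returns [(0, 9)]
= [(0, 9)]

Answer: 9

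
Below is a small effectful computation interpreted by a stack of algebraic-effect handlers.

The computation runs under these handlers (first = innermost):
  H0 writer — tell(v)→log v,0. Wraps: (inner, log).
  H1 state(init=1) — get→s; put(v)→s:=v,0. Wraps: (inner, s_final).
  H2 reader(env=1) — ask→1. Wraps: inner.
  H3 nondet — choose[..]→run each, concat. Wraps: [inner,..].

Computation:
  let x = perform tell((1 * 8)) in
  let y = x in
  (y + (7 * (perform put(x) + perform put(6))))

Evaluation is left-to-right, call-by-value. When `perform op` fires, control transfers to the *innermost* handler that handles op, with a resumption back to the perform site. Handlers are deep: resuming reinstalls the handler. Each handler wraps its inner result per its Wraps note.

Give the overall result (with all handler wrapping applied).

Evaluation trace:
tell(8) @ H0 ⇒ log+=8
put(0) @ H1 ⇒ s:=0
put(6) @ H1 ⇒ s:=6
H0 returns (0, (8))
H1 returns ((0, (8)), 6)
H2 returns ((0, (8)), 6)
H3 returns [((0, (8)), 6)]
= [((0, (8)), 6)]

Answer: [((0, (8)), 6)]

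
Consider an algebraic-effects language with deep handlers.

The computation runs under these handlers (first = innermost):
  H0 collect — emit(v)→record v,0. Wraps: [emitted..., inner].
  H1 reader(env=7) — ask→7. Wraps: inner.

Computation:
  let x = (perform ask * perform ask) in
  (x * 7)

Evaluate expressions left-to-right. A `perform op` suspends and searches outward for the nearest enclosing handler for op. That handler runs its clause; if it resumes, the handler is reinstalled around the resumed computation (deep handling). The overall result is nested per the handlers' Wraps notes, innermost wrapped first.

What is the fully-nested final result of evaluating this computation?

Answer: [343]

Step-by-step:
ask @ H1 ⇒ 7
ask @ H1 ⇒ 7
H0 returns [343]
H1 returns [343]
= [343]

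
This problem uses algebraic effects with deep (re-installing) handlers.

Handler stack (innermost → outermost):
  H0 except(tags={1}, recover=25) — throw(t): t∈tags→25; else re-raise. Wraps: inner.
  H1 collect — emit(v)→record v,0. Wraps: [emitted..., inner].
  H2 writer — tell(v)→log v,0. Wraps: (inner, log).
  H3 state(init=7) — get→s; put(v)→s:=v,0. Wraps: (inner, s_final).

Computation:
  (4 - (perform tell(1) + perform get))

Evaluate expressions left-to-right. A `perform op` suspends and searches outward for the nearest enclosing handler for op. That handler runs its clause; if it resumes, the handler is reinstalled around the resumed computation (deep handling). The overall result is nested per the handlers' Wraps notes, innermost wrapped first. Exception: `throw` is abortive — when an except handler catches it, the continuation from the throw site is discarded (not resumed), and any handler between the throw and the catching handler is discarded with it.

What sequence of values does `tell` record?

Answer: (1)

Step-by-step:
tell(1) @ H2 ⇒ log+=1
get @ H3 ⇒ 7
H0 returns -3
H1 returns [-3]
H2 returns ([-3], (1))
H3 returns (([-3], (1)), 7)
= (([-3], (1)), 7)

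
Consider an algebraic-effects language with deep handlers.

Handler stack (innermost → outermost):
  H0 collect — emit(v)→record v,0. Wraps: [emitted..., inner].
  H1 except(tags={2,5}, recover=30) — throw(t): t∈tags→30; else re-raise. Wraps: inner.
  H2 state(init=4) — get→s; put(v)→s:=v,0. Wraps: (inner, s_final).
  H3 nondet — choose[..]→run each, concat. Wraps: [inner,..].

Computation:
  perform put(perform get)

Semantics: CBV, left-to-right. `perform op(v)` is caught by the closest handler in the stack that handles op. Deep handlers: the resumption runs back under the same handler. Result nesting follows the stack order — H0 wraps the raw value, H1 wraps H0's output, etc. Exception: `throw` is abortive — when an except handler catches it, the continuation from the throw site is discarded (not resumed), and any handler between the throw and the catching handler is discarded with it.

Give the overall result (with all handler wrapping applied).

Step-by-step:
get @ H2 ⇒ 4
put(4) @ H2 ⇒ s:=4
H0 returns [0]
H1 returns [0]
H2 returns ([0], 4)
H3 returns [([0], 4)]
= [([0], 4)]

Answer: [([0], 4)]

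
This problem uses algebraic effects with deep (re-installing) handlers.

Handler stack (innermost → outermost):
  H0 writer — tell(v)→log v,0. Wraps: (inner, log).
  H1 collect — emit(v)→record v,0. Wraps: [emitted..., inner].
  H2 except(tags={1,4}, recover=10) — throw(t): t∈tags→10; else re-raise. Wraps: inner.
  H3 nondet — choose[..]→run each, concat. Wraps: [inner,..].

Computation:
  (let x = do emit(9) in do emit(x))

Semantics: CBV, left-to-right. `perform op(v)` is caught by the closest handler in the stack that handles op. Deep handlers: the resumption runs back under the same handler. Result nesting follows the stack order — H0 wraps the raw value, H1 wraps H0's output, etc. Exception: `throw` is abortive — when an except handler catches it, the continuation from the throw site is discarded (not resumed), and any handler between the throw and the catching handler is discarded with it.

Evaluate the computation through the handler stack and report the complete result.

Answer: [[9, 0, (0, ())]]

Working:
emit(9) @ H1 ⇒ out+=9
emit(0) @ H1 ⇒ out+=0
H0 returns (0, ())
H1 returns [9, 0, (0, ())]
H2 returns [9, 0, (0, ())]
H3 returns [[9, 0, (0, ())]]
= [[9, 0, (0, ())]]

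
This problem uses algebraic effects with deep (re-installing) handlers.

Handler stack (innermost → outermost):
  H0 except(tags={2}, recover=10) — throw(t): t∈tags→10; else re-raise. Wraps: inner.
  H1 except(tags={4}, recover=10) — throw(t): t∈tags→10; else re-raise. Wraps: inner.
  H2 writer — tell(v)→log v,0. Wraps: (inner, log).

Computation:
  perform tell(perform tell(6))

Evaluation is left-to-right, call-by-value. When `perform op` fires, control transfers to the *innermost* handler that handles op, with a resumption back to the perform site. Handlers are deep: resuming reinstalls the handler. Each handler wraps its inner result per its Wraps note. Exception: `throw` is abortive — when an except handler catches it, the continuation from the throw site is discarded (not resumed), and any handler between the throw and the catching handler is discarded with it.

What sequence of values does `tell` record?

Evaluation trace:
tell(6) @ H2 ⇒ log+=6
tell(0) @ H2 ⇒ log+=0
H0 returns 0
H1 returns 0
H2 returns (0, (6, 0))
= (0, (6, 0))

Answer: (6, 0)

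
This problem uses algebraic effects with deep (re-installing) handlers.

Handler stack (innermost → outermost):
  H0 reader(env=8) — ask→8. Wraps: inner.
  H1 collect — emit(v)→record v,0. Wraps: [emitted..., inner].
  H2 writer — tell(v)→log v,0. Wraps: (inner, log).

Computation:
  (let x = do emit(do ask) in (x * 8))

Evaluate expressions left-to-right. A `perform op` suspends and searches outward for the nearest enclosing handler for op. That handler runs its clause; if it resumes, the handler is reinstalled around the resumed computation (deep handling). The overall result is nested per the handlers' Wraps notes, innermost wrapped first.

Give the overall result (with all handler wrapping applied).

Working:
ask @ H0 ⇒ 8
emit(8) @ H1 ⇒ out+=8
H0 returns 0
H1 returns [8, 0]
H2 returns ([8, 0], ())
= ([8, 0], ())

Answer: ([8, 0], ())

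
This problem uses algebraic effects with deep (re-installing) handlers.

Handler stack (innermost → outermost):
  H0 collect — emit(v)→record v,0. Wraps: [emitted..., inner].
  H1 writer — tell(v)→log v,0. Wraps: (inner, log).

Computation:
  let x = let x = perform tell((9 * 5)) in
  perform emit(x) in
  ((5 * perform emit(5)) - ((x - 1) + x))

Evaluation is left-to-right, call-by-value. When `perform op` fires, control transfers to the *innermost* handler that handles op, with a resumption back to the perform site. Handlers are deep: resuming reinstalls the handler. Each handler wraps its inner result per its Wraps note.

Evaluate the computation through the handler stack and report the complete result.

Answer: ([0, 5, 1], (45))

Working:
tell(45) @ H1 ⇒ log+=45
emit(0) @ H0 ⇒ out+=0
emit(5) @ H0 ⇒ out+=5
H0 returns [0, 5, 1]
H1 returns ([0, 5, 1], (45))
= ([0, 5, 1], (45))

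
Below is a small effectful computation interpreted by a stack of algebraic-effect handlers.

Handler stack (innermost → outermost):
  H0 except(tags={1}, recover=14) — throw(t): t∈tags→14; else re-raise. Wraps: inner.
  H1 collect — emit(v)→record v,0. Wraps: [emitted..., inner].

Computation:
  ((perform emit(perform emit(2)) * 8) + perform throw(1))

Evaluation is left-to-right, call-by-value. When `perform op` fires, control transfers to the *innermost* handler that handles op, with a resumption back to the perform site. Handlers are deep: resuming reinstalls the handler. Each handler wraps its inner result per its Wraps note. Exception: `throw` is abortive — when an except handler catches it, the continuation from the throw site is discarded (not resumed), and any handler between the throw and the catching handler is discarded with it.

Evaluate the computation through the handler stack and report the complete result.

Answer: [2, 0, 14]

Step-by-step:
emit(2) @ H1 ⇒ out+=2
emit(0) @ H1 ⇒ out+=0
throw(1) @ H0 caught ⇒ 14
H1 returns [2, 0, 14]
= [2, 0, 14]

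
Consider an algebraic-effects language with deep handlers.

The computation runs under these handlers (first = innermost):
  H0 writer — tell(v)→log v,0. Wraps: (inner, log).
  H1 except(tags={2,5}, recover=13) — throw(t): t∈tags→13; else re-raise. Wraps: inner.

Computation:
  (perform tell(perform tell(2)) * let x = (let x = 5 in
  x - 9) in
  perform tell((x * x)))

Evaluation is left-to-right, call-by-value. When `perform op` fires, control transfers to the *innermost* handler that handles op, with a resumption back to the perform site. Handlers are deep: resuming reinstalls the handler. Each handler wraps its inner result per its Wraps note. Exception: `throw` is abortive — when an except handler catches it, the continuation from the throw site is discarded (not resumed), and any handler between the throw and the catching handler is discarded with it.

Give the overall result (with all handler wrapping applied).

Working:
tell(2) @ H0 ⇒ log+=2
tell(0) @ H0 ⇒ log+=0
tell(16) @ H0 ⇒ log+=16
H0 returns (0, (2, 0, 16))
H1 returns (0, (2, 0, 16))
= (0, (2, 0, 16))

Answer: (0, (2, 0, 16))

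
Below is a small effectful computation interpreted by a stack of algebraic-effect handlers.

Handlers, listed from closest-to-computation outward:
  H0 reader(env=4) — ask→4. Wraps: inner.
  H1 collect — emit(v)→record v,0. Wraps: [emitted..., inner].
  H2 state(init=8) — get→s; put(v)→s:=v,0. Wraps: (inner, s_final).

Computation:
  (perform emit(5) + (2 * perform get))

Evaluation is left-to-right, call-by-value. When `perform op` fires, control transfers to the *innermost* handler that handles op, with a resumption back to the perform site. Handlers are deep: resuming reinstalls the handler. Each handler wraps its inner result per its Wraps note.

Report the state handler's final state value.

Answer: 8

Working:
emit(5) @ H1 ⇒ out+=5
get @ H2 ⇒ 8
H0 returns 16
H1 returns [5, 16]
H2 returns ([5, 16], 8)
= ([5, 16], 8)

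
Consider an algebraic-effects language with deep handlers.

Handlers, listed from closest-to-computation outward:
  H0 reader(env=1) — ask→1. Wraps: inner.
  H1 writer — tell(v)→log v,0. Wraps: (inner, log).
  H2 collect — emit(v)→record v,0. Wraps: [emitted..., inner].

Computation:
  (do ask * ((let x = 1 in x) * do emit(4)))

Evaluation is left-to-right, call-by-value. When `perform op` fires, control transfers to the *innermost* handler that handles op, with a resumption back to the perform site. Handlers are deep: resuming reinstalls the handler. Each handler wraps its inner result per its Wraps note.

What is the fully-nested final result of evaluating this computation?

Answer: [4, (0, ())]

Working:
ask @ H0 ⇒ 1
emit(4) @ H2 ⇒ out+=4
H0 returns 0
H1 returns (0, ())
H2 returns [4, (0, ())]
= [4, (0, ())]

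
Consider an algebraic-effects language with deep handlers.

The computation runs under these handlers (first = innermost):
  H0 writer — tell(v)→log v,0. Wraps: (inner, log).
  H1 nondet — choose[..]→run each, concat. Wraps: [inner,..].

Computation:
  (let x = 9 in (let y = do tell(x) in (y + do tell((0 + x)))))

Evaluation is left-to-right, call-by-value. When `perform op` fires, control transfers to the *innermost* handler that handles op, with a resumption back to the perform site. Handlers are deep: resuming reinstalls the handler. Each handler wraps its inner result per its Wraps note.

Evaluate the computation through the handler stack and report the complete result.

Answer: [(0, (9, 9))]

Step-by-step:
tell(9) @ H0 ⇒ log+=9
tell(9) @ H0 ⇒ log+=9
H0 returns (0, (9, 9))
H1 returns [(0, (9, 9))]
= [(0, (9, 9))]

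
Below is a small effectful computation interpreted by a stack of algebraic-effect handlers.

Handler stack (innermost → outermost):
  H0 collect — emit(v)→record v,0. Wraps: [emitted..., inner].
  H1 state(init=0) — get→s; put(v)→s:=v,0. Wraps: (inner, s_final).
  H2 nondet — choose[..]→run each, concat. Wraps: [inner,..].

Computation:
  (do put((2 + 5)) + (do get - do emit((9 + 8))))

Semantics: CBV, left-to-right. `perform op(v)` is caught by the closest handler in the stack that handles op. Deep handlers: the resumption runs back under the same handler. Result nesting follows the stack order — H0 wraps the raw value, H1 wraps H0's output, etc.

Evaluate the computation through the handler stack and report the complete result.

Answer: [([17, 7], 7)]

Step-by-step:
put(7) @ H1 ⇒ s:=7
get @ H1 ⇒ 7
emit(17) @ H0 ⇒ out+=17
H0 returns [17, 7]
H1 returns ([17, 7], 7)
H2 returns [([17, 7], 7)]
= [([17, 7], 7)]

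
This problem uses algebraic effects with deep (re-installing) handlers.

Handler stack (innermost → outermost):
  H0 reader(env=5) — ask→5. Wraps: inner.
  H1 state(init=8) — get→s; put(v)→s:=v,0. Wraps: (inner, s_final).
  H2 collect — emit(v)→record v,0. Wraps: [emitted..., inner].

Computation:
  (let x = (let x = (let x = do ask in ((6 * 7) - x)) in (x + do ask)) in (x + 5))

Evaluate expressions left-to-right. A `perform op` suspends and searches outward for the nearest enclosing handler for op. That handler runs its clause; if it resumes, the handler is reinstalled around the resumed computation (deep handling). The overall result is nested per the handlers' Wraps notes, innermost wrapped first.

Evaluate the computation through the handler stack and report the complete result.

Step-by-step:
ask @ H0 ⇒ 5
ask @ H0 ⇒ 5
H0 returns 47
H1 returns (47, 8)
H2 returns [(47, 8)]
= [(47, 8)]

Answer: [(47, 8)]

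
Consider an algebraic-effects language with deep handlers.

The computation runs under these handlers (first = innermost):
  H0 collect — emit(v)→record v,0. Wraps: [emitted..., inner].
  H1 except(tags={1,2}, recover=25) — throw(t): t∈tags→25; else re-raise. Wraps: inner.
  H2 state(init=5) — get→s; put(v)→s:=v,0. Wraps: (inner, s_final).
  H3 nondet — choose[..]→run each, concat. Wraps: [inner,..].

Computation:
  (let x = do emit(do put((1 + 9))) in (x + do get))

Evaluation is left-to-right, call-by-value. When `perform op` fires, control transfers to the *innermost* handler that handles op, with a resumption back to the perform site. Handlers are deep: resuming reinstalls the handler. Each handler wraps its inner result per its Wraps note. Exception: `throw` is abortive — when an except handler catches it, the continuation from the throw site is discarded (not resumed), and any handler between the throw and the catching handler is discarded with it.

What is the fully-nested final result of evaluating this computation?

Answer: [([0, 10], 10)]

Working:
put(10) @ H2 ⇒ s:=10
emit(0) @ H0 ⇒ out+=0
get @ H2 ⇒ 10
H0 returns [0, 10]
H1 returns [0, 10]
H2 returns ([0, 10], 10)
H3 returns [([0, 10], 10)]
= [([0, 10], 10)]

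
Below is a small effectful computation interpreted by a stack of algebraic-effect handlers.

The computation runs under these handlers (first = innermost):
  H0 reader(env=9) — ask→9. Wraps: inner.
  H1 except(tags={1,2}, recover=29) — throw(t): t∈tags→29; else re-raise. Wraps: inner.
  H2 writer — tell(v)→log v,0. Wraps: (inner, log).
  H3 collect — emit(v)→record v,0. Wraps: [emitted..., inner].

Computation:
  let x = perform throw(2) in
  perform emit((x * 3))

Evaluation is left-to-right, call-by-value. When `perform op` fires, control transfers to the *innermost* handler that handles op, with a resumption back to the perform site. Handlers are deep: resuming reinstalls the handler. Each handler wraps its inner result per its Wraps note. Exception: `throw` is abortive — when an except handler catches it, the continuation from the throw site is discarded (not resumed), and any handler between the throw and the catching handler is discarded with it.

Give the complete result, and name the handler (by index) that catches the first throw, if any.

Evaluation trace:
throw(2) @ H1 caught ⇒ 29
H2 returns (29, ())
H3 returns [(29, ())]
= [(29, ())]

Answer: [(29, ())] ; first throw caught by: H1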